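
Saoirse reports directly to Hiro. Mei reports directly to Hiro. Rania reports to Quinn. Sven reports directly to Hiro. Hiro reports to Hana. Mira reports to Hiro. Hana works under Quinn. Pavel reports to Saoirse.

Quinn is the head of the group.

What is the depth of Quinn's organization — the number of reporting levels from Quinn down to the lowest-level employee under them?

The longest chain under Quinn runs Quinn → Hana → Hiro → Saoirse → Pavel, which is 4 levels below Quinn.

4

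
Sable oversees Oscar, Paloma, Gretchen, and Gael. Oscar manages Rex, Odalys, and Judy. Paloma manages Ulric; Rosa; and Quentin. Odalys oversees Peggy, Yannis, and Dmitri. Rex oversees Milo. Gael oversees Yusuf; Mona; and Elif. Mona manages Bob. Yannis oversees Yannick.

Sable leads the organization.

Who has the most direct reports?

Direct-report counts: Sable has 4; Gael has 3; Mona has 1; Paloma has 3; Oscar has 3; Rex has 1; Odalys has 3; Yannis has 1. The largest is 4, held by Sable.

Sable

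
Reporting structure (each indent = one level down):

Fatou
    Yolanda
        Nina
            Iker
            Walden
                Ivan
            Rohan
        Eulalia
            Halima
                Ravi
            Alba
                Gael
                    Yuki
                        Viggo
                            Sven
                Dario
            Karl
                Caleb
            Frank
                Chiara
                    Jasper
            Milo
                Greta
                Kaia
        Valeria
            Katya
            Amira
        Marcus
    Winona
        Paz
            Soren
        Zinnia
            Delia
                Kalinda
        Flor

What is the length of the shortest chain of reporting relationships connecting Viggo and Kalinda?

Viggo is 6 levels below Fatou, and Kalinda is 4 levels below Fatou (their lowest common manager). The shortest path runs up from Viggo to Fatou and back down to Kalinda: 6 + 4 = 10 links.

10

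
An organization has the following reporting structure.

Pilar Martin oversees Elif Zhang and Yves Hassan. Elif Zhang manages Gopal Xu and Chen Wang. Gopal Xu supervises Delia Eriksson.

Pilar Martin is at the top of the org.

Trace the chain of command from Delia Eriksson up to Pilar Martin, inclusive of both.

Delia Eriksson reports to Gopal Xu. Gopal Xu reports to Elif Zhang. Elif Zhang reports to Pilar Martin. Pilar Martin is at the top.

Delia Eriksson -> Gopal Xu -> Elif Zhang -> Pilar Martin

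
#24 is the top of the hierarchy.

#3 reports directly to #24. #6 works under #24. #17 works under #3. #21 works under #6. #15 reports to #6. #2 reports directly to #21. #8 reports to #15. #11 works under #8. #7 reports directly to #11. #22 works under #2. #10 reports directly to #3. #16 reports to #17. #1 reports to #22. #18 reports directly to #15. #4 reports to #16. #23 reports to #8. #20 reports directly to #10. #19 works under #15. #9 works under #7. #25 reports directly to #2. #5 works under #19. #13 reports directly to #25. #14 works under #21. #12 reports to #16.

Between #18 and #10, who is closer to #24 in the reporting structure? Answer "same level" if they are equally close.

#18 is 3 levels below #24; #10 is 2. #10 is higher.

#10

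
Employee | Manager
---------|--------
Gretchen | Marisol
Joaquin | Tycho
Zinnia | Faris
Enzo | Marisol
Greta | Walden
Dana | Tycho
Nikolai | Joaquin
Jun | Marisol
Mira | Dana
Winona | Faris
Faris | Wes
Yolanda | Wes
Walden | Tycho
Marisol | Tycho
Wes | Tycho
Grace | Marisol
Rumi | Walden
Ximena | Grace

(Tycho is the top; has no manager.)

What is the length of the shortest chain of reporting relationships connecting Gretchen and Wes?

Gretchen is 2 levels below Tycho, and Wes is 1 level below Tycho (their lowest common manager). The shortest path runs up from Gretchen to Tycho and back down to Wes: 2 + 1 = 3 links.

3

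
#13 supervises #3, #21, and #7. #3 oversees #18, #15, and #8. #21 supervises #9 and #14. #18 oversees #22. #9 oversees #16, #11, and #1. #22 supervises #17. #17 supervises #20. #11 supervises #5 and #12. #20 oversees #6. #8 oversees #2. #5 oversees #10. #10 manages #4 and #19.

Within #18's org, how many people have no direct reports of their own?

1

The only person in #18's organization with no one reporting to them is #6. That is 1.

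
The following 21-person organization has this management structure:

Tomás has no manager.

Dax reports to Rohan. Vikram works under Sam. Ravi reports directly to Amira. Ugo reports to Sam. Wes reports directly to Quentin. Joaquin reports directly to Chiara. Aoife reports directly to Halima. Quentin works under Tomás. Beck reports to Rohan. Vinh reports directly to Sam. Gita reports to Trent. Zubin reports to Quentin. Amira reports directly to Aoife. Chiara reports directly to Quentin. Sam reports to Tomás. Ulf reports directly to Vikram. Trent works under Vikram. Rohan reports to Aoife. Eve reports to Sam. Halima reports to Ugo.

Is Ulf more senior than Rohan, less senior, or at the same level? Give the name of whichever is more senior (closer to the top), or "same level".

Ulf

Ulf is 3 levels below Tomás; Rohan is 5. Ulf is higher.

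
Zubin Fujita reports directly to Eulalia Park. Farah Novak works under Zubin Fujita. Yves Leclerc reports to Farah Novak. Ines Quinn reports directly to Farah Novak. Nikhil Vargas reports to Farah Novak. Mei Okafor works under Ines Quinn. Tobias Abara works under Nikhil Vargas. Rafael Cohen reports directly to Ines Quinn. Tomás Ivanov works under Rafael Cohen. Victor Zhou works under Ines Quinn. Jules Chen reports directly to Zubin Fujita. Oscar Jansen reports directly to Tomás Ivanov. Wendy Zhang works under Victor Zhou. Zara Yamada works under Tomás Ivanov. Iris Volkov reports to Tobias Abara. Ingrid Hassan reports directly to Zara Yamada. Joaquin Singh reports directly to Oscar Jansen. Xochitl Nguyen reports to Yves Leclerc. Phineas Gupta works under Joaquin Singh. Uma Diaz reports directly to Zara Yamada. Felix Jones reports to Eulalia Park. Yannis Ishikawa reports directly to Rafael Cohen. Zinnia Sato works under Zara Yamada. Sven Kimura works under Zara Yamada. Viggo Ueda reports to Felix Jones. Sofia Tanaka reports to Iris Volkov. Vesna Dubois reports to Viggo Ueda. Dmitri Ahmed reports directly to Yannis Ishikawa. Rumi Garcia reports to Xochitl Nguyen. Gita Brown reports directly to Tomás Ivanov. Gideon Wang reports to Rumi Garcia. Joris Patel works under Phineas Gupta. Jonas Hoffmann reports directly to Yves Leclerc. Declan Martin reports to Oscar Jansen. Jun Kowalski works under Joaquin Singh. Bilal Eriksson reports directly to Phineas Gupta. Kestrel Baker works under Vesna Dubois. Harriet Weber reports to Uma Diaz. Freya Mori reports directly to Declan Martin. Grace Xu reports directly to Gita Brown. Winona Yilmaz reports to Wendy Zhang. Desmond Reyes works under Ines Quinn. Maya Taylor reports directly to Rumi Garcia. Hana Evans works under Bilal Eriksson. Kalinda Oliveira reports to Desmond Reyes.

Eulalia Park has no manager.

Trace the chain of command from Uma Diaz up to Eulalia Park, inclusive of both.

Uma Diaz reports to Zara Yamada. Zara Yamada reports to Tomás Ivanov. Tomás Ivanov reports to Rafael Cohen. Rafael Cohen reports to Ines Quinn. Ines Quinn reports to Farah Novak. Farah Novak reports to Zubin Fujita. Zubin Fujita reports to Eulalia Park. Eulalia Park is at the top.

Uma Diaz -> Zara Yamada -> Tomás Ivanov -> Rafael Cohen -> Ines Quinn -> Farah Novak -> Zubin Fujita -> Eulalia Park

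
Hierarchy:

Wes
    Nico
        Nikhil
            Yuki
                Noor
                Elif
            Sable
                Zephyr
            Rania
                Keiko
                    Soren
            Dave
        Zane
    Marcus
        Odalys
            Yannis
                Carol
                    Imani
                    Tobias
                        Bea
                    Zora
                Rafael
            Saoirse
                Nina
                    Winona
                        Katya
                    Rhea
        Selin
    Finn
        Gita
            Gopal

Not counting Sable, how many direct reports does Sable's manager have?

Sable reports to Nikhil. Nikhil's other direct reports are Yuki, Rania, Dave — 3 peers.

3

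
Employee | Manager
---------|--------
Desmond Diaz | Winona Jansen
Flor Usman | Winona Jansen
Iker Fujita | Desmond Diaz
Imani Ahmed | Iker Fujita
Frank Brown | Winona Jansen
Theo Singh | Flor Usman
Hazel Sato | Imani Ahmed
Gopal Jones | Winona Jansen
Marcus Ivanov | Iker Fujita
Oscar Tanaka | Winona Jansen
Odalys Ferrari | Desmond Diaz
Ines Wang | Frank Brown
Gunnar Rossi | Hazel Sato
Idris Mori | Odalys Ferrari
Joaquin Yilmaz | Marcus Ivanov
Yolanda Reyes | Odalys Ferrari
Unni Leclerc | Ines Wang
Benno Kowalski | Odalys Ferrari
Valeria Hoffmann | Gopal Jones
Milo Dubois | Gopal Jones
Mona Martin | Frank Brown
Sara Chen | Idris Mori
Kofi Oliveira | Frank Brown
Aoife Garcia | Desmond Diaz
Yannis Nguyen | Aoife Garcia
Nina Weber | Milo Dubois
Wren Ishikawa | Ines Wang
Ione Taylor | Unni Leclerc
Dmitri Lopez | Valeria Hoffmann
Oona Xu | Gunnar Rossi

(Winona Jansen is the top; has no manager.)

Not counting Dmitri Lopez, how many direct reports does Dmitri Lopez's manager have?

0

Dmitri Lopez reports to Valeria Hoffmann, and Valeria Hoffmann has no other direct reports. Dmitri Lopez has 0 peers.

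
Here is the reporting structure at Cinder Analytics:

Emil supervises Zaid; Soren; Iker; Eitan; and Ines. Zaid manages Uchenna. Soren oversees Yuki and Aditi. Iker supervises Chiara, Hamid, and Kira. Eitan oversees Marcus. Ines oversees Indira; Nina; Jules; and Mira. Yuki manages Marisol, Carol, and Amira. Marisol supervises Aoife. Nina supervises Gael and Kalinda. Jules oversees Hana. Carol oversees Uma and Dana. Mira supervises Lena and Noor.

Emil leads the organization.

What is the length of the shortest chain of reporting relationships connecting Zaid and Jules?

Zaid is 1 level below Emil, and Jules is 2 levels below Emil (their lowest common manager). The shortest path runs up from Zaid to Emil and back down to Jules: 1 + 2 = 3 links.

3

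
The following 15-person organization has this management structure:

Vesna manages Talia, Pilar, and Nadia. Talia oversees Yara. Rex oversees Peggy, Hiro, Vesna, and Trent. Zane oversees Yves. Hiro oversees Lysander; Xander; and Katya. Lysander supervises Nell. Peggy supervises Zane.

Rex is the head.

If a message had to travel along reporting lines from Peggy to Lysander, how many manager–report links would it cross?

Peggy is 1 level below Rex, and Lysander is 2 levels below Rex (their lowest common manager). The shortest path runs up from Peggy to Rex and back down to Lysander: 1 + 2 = 3 links.

3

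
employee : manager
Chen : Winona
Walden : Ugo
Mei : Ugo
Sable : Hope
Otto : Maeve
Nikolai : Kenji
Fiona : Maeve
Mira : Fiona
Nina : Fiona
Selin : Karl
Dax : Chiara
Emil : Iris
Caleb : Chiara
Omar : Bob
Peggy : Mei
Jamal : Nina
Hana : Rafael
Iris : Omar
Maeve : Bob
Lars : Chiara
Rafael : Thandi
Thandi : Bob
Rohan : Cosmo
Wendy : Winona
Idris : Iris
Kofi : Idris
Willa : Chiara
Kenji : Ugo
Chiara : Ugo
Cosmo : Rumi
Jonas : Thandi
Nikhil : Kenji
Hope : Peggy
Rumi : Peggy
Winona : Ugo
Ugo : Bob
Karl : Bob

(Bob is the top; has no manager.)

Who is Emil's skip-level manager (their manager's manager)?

Emil reports to Iris, and Iris reports to Omar. So Emil's skip-level manager is Omar.

Omar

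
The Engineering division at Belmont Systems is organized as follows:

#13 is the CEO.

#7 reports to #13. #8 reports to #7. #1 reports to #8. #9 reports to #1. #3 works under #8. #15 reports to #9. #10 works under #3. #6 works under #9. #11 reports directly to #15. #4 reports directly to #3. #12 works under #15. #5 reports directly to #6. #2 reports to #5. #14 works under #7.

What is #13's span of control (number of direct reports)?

1

#13 directly manages #7. That is 1 direct report.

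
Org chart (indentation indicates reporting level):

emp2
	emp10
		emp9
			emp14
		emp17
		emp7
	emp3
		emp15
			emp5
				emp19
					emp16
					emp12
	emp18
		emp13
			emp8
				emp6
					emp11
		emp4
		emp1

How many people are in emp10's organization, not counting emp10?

4

emp10 directly manages emp9, emp17, emp7. Under emp9: emp14 (1). emp17 has no reports. emp7 has no reports. So emp10's organization is 3 direct reports plus everyone under them: 2 + 1 + 1 = 4.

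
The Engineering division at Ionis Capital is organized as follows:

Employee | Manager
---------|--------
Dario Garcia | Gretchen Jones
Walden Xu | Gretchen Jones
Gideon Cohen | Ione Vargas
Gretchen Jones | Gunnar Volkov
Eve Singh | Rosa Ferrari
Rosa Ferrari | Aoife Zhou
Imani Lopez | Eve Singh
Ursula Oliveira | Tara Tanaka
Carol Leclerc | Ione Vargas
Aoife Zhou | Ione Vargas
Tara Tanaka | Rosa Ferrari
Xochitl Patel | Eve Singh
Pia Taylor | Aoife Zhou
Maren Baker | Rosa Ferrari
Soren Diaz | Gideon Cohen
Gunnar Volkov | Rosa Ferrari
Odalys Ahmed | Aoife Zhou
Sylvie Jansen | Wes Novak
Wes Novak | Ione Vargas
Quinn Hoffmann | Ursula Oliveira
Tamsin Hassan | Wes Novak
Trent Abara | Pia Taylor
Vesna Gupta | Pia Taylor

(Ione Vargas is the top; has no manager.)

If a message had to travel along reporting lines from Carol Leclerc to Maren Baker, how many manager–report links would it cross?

4

Carol Leclerc is 1 level below Ione Vargas, and Maren Baker is 3 levels below Ione Vargas (their lowest common manager). The shortest path runs up from Carol Leclerc to Ione Vargas and back down to Maren Baker: 1 + 3 = 4 links.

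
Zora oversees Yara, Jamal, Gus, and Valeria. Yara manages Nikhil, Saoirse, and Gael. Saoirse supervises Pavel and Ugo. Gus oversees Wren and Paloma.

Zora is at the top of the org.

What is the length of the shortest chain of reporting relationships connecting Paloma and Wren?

Paloma is 1 level below Gus, and Wren is 1 level below Gus (their lowest common manager). The shortest path runs up from Paloma to Gus and back down to Wren: 1 + 1 = 2 links.

2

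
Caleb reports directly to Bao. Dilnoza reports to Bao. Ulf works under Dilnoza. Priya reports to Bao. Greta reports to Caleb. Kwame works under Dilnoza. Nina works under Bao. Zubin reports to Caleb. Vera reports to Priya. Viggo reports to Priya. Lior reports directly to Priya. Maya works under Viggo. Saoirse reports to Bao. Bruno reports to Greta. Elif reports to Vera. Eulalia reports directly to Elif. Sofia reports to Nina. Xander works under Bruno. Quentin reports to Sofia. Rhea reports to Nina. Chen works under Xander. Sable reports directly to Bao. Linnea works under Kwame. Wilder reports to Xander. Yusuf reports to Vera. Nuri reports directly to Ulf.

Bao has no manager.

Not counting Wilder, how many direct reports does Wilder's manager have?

1

Wilder reports to Xander. Xander's other direct reports are Chen — 1 peer.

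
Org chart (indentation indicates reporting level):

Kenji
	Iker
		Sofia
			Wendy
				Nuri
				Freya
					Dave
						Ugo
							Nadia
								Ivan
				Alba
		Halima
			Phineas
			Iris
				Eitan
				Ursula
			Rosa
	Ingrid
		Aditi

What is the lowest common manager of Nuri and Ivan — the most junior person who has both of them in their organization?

Nuri's chain of managers is Wendy, Sofia, Iker, Kenji. Ivan's chain of managers is Nadia, Ugo, Dave, Freya, Wendy, Sofia, Iker, Kenji. The first manager that appears in both chains is Wendy.

Wendy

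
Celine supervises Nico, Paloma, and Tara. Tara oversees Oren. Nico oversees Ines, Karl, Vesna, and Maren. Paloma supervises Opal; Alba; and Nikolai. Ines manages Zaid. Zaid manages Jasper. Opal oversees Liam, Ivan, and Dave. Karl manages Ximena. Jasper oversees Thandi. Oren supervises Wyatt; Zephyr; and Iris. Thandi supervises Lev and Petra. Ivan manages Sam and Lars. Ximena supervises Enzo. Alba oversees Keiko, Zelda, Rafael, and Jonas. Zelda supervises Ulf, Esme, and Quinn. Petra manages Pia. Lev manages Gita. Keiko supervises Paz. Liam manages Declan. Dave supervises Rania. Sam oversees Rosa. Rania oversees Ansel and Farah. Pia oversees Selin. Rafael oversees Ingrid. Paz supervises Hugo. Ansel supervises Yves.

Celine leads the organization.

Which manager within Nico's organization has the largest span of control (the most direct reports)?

Direct-report counts within Nico's organization: Nico has 4; Karl has 1; Ximena has 1; Ines has 1; Zaid has 1; Jasper has 1; Thandi has 2; Lev has 1; Petra has 1; Pia has 1. The largest is 4, held by Nico.

Nico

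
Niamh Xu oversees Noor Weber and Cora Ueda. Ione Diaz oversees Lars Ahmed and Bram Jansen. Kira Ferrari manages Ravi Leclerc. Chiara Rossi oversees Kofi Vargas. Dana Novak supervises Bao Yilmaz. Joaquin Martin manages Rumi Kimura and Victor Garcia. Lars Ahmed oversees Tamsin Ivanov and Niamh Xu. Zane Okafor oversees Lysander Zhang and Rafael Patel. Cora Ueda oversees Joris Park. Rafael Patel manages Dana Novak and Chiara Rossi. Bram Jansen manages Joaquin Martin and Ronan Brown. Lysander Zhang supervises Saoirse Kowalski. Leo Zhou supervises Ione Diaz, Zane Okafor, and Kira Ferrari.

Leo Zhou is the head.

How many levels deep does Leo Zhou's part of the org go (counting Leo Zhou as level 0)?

The longest chain under Leo Zhou runs Leo Zhou → Ione Diaz → Lars Ahmed → Niamh Xu → Cora Ueda → Joris Park, which is 5 levels below Leo Zhou.

5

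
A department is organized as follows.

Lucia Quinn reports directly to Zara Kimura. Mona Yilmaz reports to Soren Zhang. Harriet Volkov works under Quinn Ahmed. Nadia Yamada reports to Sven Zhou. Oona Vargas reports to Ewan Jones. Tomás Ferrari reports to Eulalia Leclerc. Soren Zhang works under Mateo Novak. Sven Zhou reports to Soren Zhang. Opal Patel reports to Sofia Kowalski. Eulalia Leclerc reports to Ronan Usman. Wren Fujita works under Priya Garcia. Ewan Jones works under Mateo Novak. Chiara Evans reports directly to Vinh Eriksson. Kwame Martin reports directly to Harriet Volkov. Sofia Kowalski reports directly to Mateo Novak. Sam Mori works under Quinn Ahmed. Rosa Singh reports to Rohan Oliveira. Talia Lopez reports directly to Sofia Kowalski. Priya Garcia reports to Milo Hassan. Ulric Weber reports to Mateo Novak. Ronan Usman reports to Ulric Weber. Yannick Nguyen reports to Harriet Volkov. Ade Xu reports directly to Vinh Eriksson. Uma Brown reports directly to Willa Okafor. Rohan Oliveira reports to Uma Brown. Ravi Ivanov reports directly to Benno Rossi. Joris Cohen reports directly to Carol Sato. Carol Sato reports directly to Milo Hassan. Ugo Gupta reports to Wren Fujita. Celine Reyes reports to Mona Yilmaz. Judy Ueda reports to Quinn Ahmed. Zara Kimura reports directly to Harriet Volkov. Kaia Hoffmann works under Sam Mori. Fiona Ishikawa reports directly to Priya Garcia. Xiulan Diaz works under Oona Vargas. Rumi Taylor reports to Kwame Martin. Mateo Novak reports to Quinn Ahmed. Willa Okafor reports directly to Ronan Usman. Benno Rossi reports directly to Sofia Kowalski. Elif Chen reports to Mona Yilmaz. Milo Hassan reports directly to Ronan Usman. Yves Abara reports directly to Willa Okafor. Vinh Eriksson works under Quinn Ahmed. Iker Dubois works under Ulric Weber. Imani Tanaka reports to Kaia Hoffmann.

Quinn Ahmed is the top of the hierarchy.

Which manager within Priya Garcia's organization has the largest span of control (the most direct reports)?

Direct-report counts within Priya Garcia's organization: Priya Garcia has 2; Wren Fujita has 1. The largest is 2, held by Priya Garcia.

Priya Garcia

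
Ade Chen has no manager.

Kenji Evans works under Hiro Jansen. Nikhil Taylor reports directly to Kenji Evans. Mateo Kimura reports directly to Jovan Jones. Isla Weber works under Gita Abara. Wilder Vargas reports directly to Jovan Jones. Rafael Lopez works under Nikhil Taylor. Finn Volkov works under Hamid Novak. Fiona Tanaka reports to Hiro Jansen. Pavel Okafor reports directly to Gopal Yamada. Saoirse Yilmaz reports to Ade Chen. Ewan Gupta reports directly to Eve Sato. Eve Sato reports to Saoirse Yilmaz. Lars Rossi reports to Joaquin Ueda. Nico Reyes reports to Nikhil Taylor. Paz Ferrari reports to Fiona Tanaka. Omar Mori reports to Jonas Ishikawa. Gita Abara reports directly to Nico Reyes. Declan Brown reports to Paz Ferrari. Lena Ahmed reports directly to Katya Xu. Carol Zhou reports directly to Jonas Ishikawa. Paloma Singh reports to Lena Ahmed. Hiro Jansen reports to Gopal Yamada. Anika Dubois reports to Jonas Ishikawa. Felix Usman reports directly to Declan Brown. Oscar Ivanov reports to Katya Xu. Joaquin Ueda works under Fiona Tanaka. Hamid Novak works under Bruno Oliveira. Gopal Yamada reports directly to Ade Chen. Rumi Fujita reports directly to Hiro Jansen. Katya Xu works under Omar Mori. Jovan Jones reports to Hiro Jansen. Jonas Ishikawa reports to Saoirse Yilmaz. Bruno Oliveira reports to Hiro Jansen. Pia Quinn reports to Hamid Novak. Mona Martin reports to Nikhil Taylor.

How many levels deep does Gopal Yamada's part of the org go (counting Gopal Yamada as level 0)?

The longest chain under Gopal Yamada runs Gopal Yamada → Hiro Jansen → Kenji Evans → Nikhil Taylor → Nico Reyes → Gita Abara → Isla Weber, which is 6 levels below Gopal Yamada.

6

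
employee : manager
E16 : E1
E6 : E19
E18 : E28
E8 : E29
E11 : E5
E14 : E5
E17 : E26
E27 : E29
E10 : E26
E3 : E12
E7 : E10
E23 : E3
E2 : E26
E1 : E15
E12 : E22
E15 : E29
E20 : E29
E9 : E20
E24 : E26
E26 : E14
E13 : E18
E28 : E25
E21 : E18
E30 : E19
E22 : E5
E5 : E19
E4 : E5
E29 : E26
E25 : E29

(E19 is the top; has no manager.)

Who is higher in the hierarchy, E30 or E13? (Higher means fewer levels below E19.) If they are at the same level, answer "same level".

E30

E30 is 1 level below E19; E13 is 8. E30 is higher.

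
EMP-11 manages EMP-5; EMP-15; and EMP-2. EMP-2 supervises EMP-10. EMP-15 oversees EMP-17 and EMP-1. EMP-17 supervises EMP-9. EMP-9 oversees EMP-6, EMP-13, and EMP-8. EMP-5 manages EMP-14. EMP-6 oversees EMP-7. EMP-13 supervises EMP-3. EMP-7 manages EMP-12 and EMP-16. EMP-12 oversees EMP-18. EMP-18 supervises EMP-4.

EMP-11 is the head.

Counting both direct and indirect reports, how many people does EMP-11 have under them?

EMP-11 directly manages EMP-2, EMP-15, EMP-5. Under EMP-2: EMP-10 (1). Under EMP-15: EMP-1, EMP-17, EMP-9, EMP-8, EMP-13, EMP-3, EMP-6, EMP-7, EMP-16, EMP-12, EMP-18, EMP-4 (12). Under EMP-5: EMP-14 (1). So EMP-11's organization is 3 direct reports plus everyone under them: 2 + 13 + 2 = 17.

17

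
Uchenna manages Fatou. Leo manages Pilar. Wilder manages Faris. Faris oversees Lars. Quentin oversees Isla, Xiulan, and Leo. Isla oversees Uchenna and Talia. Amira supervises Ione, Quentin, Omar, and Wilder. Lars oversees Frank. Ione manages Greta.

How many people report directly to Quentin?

Quentin directly manages Isla, Leo, Xiulan. That is 3 direct reports.

3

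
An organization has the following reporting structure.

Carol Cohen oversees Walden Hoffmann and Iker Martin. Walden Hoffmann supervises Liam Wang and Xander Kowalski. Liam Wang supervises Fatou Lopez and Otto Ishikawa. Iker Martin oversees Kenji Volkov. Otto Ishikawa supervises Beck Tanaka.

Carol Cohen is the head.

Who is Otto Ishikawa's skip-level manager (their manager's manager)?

Walden Hoffmann

Otto Ishikawa reports to Liam Wang, and Liam Wang reports to Walden Hoffmann. So Otto Ishikawa's skip-level manager is Walden Hoffmann.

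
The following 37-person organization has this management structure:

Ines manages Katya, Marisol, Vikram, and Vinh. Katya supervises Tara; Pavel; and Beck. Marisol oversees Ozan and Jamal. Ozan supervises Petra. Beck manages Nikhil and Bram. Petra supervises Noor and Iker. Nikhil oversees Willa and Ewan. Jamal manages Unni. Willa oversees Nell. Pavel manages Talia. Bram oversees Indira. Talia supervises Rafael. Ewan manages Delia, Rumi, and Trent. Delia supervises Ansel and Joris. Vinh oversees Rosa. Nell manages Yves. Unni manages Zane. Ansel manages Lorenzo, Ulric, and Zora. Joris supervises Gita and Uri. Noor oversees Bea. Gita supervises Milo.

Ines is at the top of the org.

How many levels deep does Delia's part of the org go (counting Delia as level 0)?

The longest chain under Delia runs Delia → Joris → Gita → Milo, which is 3 levels below Delia.

3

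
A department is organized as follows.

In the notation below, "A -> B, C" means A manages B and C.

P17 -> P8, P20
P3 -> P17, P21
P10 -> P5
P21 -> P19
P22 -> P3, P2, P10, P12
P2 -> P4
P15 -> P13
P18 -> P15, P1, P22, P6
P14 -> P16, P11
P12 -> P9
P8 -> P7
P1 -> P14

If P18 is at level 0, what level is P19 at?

4

Chain from P19 up to P18: P19 → P21 → P3 → P22 → P18. That is 4 steps up, so P19 is 4 levels below P18.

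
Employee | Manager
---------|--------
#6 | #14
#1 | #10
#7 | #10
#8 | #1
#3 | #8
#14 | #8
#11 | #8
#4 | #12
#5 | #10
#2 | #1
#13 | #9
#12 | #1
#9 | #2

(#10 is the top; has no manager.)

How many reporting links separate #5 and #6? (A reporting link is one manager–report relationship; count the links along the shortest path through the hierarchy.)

#5 is 1 level below #10, and #6 is 4 levels below #10 (their lowest common manager). The shortest path runs up from #5 to #10 and back down to #6: 1 + 4 = 5 links.

5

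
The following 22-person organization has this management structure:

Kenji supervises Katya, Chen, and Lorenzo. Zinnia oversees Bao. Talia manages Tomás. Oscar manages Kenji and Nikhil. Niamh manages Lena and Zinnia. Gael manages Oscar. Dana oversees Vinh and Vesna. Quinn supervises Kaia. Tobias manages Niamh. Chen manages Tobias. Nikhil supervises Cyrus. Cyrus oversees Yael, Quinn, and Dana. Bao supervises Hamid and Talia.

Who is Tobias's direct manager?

Tobias reports directly to Chen.

Chen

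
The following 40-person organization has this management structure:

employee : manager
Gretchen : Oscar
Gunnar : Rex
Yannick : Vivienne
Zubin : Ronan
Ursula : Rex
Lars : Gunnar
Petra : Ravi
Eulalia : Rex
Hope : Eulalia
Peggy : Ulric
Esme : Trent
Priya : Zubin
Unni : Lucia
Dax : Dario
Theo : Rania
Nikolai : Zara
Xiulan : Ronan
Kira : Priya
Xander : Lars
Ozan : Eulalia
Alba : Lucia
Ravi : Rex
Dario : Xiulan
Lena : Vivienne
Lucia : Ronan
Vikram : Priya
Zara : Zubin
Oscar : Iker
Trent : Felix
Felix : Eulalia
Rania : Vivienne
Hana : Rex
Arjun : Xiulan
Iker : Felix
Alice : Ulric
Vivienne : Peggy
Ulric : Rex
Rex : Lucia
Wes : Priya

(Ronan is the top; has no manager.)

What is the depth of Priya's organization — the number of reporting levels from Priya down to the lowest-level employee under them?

The longest chain under Priya runs Priya → Wes, which is 1 level below Priya.

1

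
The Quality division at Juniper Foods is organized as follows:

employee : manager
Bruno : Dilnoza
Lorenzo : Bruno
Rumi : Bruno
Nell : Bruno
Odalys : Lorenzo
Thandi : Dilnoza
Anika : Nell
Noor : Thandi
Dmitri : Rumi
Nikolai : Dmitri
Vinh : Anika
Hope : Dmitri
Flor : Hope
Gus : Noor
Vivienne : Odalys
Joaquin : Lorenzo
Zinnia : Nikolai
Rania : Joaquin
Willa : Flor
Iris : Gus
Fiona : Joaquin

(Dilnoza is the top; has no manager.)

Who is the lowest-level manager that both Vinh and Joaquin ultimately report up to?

Vinh's chain of managers is Anika, Nell, Bruno, Dilnoza. Joaquin's chain of managers is Lorenzo, Bruno, Dilnoza. The first manager that appears in both chains is Bruno.

Bruno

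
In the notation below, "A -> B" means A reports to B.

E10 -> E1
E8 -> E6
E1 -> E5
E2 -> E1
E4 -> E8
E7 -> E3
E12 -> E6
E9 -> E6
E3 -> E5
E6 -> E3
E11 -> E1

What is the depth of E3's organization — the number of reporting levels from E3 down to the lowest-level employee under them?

3

The longest chain under E3 runs E3 → E6 → E8 → E4, which is 3 levels below E3.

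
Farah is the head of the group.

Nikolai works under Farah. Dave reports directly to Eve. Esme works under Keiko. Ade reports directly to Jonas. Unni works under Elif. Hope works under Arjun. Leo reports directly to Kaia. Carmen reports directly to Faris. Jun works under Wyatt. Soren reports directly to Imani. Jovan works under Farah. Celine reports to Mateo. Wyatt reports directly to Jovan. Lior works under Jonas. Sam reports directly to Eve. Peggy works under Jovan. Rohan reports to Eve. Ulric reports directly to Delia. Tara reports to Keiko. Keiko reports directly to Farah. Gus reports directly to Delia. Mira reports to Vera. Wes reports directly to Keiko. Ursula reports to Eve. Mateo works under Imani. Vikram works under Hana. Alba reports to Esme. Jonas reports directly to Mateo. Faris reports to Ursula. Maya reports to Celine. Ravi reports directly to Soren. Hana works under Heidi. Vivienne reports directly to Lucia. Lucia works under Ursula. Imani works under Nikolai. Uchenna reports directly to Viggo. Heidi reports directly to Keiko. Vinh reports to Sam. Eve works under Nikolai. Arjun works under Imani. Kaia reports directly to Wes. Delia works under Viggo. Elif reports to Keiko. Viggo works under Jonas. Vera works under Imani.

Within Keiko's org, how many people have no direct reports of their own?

The people in Keiko's organization with no one reporting to them are Alba, Vikram, Tara, Unni, Leo. That is 5.

5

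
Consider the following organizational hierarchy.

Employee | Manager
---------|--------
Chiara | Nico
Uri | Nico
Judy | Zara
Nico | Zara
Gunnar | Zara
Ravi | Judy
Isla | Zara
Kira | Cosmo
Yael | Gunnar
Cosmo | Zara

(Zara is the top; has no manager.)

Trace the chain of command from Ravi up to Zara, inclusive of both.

Ravi reports to Judy. Judy reports to Zara. Zara is at the top.

Ravi -> Judy -> Zara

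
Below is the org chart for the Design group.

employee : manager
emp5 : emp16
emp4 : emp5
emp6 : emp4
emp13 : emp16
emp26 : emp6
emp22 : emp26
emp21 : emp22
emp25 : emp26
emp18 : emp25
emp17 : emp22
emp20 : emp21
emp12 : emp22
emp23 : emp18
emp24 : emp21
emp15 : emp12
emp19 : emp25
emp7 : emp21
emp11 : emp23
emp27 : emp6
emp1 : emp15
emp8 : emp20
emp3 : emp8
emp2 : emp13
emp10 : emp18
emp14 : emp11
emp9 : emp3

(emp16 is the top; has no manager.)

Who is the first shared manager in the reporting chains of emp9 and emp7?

emp9's chain of managers is emp3, emp8, emp20, emp21, emp22, emp26, emp6, emp4, emp5, emp16. emp7's chain of managers is emp21, emp22, emp26, emp6, emp4, emp5, emp16. The first manager that appears in both chains is emp21.

emp21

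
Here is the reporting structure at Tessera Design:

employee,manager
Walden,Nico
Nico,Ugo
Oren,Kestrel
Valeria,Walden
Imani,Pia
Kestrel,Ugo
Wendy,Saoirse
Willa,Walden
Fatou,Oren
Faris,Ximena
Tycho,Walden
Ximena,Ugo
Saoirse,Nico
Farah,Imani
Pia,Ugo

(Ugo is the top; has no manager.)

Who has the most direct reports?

Ugo

Direct-report counts: Ugo has 4; Nico has 2; Saoirse has 1; Walden has 3; Pia has 1; Imani has 1; Ximena has 1; Kestrel has 1; Oren has 1. The largest is 4, held by Ugo.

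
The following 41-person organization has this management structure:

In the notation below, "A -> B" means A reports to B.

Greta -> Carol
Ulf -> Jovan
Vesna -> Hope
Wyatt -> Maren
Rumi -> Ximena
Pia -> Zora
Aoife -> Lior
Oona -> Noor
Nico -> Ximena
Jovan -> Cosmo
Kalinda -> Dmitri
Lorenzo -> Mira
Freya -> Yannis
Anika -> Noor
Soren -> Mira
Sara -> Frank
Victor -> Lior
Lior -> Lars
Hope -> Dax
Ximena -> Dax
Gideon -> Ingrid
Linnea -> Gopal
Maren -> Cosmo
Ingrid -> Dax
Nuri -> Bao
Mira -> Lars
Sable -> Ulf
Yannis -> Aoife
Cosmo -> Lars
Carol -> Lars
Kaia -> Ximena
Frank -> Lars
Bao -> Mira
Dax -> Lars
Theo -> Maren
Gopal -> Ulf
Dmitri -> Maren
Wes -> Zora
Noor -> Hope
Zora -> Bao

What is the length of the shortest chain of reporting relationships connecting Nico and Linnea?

Nico is 3 levels below Lars, and Linnea is 5 levels below Lars (their lowest common manager). The shortest path runs up from Nico to Lars and back down to Linnea: 3 + 5 = 8 links.

8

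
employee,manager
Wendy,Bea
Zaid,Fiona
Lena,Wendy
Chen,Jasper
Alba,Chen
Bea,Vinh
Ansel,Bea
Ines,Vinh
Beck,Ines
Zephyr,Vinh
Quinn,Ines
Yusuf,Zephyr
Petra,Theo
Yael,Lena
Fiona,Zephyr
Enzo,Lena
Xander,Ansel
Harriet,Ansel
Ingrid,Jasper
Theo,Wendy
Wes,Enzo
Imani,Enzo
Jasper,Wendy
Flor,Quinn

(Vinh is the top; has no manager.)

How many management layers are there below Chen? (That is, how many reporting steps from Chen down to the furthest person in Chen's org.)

The longest chain under Chen runs Chen → Alba, which is 1 level below Chen.

1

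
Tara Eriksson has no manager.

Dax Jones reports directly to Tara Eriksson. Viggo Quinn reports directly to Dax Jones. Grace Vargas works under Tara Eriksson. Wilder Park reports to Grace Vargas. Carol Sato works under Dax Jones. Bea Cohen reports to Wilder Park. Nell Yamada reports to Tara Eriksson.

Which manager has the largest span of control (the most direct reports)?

Direct-report counts: Tara Eriksson has 3; Grace Vargas has 1; Wilder Park has 1; Dax Jones has 2. The largest is 3, held by Tara Eriksson.

Tara Eriksson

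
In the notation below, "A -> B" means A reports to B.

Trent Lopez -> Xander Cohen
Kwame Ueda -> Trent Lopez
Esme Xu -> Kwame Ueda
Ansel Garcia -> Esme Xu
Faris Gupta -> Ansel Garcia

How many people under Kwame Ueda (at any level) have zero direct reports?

The only person in Kwame Ueda's organization with no one reporting to them is Faris Gupta. That is 1.

1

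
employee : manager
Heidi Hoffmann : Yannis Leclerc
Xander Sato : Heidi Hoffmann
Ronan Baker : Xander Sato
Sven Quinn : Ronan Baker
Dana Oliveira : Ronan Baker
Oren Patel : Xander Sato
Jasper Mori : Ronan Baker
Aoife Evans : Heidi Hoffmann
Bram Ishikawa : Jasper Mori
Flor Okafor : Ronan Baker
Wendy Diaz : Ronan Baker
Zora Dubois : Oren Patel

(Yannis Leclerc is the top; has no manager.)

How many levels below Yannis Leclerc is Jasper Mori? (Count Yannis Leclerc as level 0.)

4

Chain from Jasper Mori up to Yannis Leclerc: Jasper Mori → Ronan Baker → Xander Sato → Heidi Hoffmann → Yannis Leclerc. That is 4 steps up, so Jasper Mori is 4 levels below Yannis Leclerc.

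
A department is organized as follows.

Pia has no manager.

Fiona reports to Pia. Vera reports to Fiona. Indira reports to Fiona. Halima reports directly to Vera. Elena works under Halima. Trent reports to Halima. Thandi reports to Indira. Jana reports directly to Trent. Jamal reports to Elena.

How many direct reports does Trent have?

1

Trent directly manages Jana. That is 1 direct report.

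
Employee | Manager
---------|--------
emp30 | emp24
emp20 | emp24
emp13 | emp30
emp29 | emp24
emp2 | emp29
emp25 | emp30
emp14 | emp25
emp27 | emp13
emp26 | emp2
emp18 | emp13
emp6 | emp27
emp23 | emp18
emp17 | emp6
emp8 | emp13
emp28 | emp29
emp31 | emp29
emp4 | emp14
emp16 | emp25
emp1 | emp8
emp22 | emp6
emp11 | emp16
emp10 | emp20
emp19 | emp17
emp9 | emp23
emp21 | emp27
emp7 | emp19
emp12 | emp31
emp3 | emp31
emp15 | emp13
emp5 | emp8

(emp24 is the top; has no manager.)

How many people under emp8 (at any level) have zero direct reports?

The people in emp8's organization with no one reporting to them are emp5, emp1. That is 2.

2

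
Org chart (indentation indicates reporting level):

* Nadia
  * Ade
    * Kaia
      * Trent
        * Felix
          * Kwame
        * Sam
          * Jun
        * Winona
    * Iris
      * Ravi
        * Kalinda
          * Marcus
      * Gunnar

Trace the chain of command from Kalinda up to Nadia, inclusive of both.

Kalinda -> Ravi -> Iris -> Ade -> Nadia

Kalinda reports to Ravi. Ravi reports to Iris. Iris reports to Ade. Ade reports to Nadia. Nadia is at the top.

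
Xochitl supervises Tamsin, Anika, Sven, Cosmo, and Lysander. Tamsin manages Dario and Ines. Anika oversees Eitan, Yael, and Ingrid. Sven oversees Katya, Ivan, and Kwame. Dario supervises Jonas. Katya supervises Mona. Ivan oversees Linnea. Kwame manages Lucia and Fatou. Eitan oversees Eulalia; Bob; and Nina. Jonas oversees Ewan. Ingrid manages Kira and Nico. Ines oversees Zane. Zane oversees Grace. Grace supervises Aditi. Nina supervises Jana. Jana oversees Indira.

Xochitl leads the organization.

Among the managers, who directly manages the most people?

Direct-report counts: Xochitl has 5; Sven has 3; Kwame has 2; Ivan has 1; Katya has 1; Anika has 3; Ingrid has 2; Eitan has 3; Nina has 1; Jana has 1; Tamsin has 2; Ines has 1; Zane has 1; Grace has 1; Dario has 1; Jonas has 1. The largest is 5, held by Xochitl.

Xochitl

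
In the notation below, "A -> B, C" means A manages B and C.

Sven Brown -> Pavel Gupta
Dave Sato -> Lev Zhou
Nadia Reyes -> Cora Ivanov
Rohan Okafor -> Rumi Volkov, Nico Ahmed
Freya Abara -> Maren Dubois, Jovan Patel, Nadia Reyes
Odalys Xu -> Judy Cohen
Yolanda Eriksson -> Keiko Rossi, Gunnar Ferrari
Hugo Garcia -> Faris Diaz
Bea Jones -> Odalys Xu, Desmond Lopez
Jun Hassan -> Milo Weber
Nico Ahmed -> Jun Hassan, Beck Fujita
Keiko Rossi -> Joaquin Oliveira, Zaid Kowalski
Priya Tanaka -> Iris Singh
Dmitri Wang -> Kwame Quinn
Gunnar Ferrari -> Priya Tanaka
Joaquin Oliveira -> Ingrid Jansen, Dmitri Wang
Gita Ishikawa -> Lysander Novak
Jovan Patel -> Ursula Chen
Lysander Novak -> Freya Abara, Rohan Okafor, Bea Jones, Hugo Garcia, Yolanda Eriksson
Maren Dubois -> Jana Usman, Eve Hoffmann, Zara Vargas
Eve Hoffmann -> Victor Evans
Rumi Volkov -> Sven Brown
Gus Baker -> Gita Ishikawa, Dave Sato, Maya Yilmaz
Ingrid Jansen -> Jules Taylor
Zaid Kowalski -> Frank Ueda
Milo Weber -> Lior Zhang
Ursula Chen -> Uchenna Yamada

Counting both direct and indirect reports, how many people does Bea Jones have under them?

3

Bea Jones directly manages Odalys Xu, Desmond Lopez. Under Odalys Xu: Judy Cohen (1). Desmond Lopez has no reports. So Bea Jones's organization is 2 direct reports plus everyone under them: 2 + 1 = 3.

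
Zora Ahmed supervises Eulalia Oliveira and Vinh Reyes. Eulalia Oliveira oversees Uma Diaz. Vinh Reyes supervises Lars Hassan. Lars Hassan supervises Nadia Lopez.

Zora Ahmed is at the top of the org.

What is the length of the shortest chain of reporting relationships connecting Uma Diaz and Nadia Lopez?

Uma Diaz is 2 levels below Zora Ahmed, and Nadia Lopez is 3 levels below Zora Ahmed (their lowest common manager). The shortest path runs up from Uma Diaz to Zora Ahmed and back down to Nadia Lopez: 2 + 3 = 5 links.

5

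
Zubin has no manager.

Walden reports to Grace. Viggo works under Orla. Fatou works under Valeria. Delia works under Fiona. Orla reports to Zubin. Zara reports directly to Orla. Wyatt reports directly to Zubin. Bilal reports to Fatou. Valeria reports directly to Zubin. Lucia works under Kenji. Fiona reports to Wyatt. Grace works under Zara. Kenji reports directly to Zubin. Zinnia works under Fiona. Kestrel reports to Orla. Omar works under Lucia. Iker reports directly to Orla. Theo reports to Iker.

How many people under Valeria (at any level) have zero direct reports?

The only person in Valeria's organization with no one reporting to them is Bilal. That is 1.

1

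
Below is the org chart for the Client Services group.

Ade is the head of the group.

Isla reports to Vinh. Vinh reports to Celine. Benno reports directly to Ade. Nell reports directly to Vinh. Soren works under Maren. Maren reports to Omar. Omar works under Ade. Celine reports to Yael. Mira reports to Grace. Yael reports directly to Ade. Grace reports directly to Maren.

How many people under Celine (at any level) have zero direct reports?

The people in Celine's organization with no one reporting to them are Isla, Nell. That is 2.

2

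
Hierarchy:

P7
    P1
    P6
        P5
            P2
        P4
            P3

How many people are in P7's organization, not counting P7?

P7 directly manages P1, P6. P1 has no reports. Under P6: P4, P3, P5, P2 (4). So P7's organization is 2 direct reports plus everyone under them: 1 + 5 = 6.

6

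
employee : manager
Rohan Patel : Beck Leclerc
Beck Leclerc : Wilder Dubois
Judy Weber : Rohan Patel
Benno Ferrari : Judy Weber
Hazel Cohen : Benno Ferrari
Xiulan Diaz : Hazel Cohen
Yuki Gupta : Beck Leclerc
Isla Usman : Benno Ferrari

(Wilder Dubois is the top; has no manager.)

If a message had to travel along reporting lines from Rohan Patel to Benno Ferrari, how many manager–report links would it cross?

2

Benno Ferrari is in Rohan Patel's organization: the chain from Benno Ferrari up to Rohan Patel is Benno Ferrari → Judy Weber → Rohan Patel, which is 2 links.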